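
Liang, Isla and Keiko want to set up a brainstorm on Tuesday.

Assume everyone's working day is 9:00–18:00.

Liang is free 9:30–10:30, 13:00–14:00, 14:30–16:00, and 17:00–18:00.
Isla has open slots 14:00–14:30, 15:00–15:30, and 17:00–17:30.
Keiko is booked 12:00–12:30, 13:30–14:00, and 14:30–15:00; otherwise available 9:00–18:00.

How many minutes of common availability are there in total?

60 minutes

Keiko free within 09:00–18:00: 09:00–12:00, 12:30–13:30, 14:00–14:30, 15:00–18:00.
Liang ∩ Isla: 15:00–15:30, 17:00–17:30.
Liang ∩ Isla ∩ Keiko: 15:00–15:30, 17:00–17:30.
Total common minutes: 30 + 30 = 60.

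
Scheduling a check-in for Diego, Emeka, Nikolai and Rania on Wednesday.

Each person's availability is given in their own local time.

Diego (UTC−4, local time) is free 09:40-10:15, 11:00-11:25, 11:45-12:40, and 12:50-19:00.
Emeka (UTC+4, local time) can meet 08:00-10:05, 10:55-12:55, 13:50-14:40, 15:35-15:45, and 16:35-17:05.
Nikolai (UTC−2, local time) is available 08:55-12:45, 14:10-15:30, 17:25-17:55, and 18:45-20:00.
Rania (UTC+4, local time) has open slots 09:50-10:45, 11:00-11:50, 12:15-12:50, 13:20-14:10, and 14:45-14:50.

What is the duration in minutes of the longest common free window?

Diego → UTC: 13:40–14:15, 15:00–15:25, 15:45–16:40, 16:50–23:00.
Emeka → UTC: 04:00–06:05, 06:55–08:55, 09:50–10:40, 11:35–11:45, 12:35–13:05.
Nikolai → UTC: 10:55–14:45, 16:10–17:30, 19:25–19:55, 20:45–22:00.
Rania → UTC: 05:50–06:45, 07:00–07:50, 08:15–08:50, 09:20–10:10, 10:45–10:50.
Diego ∩ Emeka: (none).
Diego ∩ Emeka ∩ Nikolai: (none).
Diego ∩ Emeka ∩ Nikolai ∩ Rania: (none).
No common window.

0 minutes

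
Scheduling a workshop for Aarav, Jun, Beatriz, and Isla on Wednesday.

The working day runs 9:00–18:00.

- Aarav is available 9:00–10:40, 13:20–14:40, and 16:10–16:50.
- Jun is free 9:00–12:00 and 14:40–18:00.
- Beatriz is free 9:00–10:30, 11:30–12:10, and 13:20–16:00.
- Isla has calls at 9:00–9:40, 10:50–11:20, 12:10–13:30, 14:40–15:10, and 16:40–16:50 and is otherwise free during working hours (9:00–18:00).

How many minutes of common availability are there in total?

Isla free within 09:00–18:00: 09:40–10:50, 11:20–12:10, 13:30–14:40, 15:10–16:40, 16:50–18:00.
Aarav ∩ Jun: 09:00–10:40, 16:10–16:50.
Aarav ∩ Jun ∩ Beatriz: 09:00–10:30.
Aarav ∩ Jun ∩ Beatriz ∩ Isla: 09:40–10:30.
Total common minutes: 50.

50 minutes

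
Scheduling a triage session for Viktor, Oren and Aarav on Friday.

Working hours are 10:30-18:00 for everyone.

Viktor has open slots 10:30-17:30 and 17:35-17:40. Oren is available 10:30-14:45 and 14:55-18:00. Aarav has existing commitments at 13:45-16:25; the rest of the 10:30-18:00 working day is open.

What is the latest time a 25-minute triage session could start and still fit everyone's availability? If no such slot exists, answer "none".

17:05

Aarav free within 10:30–18:00: 10:30–13:45, 16:25–18:00.
Viktor ∩ Oren: 10:30–14:45, 14:55–17:30, 17:35–17:40.
Viktor ∩ Oren ∩ Aarav: 10:30–13:45, 16:25–17:30, 17:35–17:40.
Windows ≥ 25 min: 10:30–13:45, 16:25–17:30.
Latest start in the last window 16:25–17:30 is 17:30 − 25 min = 17:05.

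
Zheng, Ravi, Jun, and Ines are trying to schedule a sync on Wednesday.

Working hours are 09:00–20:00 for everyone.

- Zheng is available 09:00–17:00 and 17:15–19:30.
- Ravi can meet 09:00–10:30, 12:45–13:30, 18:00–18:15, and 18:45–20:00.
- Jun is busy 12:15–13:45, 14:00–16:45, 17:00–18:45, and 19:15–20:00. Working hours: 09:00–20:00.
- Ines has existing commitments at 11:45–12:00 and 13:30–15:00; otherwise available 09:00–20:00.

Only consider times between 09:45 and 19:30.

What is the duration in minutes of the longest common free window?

Jun free within 09:00–20:00: 09:00–12:15, 13:45–14:00, 16:45–17:00, 18:45–19:15.
Ines free within 09:00–20:00: 09:00–11:45, 12:00–13:30, 15:00–20:00.
Zheng ∩ Ravi: 09:00–10:30, 12:45–13:30, 18:00–18:15, 18:45–19:30.
Zheng ∩ Ravi ∩ Jun: 09:00–10:30, 18:45–19:15.
Zheng ∩ Ravi ∩ Jun ∩ Ines: 09:00–10:30, 18:45–19:15.
Restricted to 09:45–19:30: 09:45–10:30, 18:45–19:15.
Common window lengths: 45, 30 min; longest is 45.

45 minutes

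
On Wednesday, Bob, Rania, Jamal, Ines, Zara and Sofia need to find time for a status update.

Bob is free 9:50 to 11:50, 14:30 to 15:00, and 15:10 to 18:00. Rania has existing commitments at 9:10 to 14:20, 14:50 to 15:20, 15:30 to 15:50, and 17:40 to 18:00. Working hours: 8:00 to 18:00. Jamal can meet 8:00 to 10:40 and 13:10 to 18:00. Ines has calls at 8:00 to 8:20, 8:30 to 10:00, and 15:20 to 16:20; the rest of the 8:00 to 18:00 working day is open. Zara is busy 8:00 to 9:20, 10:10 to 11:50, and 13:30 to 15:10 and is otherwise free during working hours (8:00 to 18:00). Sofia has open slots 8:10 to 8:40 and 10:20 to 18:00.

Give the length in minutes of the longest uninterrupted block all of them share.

Rania free within 08:00–18:00: 08:00–09:10, 14:20–14:50, 15:20–15:30, 15:50–17:40.
Ines free within 08:00–18:00: 08:20–08:30, 10:00–15:20, 16:20–18:00.
Zara free within 08:00–18:00: 09:20–10:10, 11:50–13:30, 15:10–18:00.
Bob ∩ Rania: 14:30–14:50, 15:20–15:30, 15:50–17:40.
Bob ∩ Rania ∩ Jamal: 14:30–14:50, 15:20–15:30, 15:50–17:40.
Bob ∩ Rania ∩ Jamal ∩ Ines: 14:30–14:50, 16:20–17:40.
Bob ∩ Rania ∩ Jamal ∩ Ines ∩ Zara: 16:20–17:40.
Bob ∩ Rania ∩ Jamal ∩ Ines ∩ Zara ∩ Sofia: 16:20–17:40.
Single common window of 80 minutes.

80 minutes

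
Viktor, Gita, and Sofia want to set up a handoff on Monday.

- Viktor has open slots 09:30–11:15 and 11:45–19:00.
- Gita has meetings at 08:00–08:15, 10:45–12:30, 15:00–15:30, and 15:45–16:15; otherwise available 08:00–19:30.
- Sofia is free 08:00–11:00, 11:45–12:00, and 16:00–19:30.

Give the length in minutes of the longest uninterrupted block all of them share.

Gita free within 08:00–19:30: 08:15–10:45, 12:30–15:00, 15:30–15:45, 16:15–19:30.
Viktor ∩ Gita: 09:30–10:45, 12:30–15:00, 15:30–15:45, 16:15–19:00.
Viktor ∩ Gita ∩ Sofia: 09:30–10:45, 16:15–19:00.
Common window lengths: 75, 165 min; longest is 165.

165 minutes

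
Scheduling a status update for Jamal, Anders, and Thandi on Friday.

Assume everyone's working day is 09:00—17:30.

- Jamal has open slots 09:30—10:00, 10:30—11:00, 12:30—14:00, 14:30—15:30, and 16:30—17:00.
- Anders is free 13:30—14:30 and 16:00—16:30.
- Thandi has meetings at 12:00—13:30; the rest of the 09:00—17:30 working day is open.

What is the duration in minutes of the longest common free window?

Thandi free within 09:00–17:30: 09:00–12:00, 13:30–17:30.
Jamal ∩ Anders: 13:30–14:00.
Jamal ∩ Anders ∩ Thandi: 13:30–14:00.
Single common window of 30 minutes.

30 minutes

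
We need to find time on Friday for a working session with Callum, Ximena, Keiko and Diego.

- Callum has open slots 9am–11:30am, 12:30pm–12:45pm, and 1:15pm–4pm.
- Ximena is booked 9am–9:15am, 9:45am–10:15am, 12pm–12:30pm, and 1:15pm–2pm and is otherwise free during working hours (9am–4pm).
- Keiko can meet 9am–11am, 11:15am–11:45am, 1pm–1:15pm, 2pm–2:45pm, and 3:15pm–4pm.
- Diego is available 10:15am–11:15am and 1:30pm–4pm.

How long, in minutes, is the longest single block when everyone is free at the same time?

45 minutes

Ximena free within 09:00–16:00: 09:15–09:45, 10:15–12:00, 12:30–13:15, 14:00–16:00.
Callum ∩ Ximena: 09:15–09:45, 10:15–11:30, 12:30–12:45, 14:00–16:00.
Callum ∩ Ximena ∩ Keiko: 09:15–09:45, 10:15–11:00, 11:15–11:30, 14:00–14:45, 15:15–16:00.
Callum ∩ Ximena ∩ Keiko ∩ Diego: 10:15–11:00, 14:00–14:45, 15:15–16:00.
Common window lengths: 45, 45, 45 min; longest is 45.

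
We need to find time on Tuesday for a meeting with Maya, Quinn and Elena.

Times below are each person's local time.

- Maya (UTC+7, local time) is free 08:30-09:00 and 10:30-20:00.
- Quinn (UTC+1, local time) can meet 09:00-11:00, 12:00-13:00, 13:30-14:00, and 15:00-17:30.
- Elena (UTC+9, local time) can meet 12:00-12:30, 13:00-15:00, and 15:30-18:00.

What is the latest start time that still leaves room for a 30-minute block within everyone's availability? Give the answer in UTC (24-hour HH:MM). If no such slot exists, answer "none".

08:30

Maya → UTC: 01:30–02:00, 03:30–13:00.
Quinn → UTC: 08:00–10:00, 11:00–12:00, 12:30–13:00, 14:00–16:30.
Elena → UTC: 03:00–03:30, 04:00–06:00, 06:30–09:00.
Maya ∩ Quinn: 08:00–10:00, 11:00–12:00, 12:30–13:00.
Maya ∩ Quinn ∩ Elena: 08:00–09:00.
Windows ≥ 30 min: 08:00–09:00.
Latest start in the last window 08:00–09:00 is 09:00 − 30 min = 08:30.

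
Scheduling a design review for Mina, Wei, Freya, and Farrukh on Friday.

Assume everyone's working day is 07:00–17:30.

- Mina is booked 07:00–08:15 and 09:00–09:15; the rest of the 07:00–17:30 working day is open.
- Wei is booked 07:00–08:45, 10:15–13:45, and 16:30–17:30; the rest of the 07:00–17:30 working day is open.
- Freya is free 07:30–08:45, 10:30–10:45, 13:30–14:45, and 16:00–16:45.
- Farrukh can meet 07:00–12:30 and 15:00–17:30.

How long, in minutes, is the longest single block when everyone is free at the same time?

30 minutes

Mina free within 07:00–17:30: 08:15–09:00, 09:15–17:30.
Wei free within 07:00–17:30: 08:45–10:15, 13:45–16:30.
Mina ∩ Wei: 08:45–09:00, 09:15–10:15, 13:45–16:30.
Mina ∩ Wei ∩ Freya: 13:45–14:45, 16:00–16:30.
Mina ∩ Wei ∩ Freya ∩ Farrukh: 16:00–16:30.
Single common window of 30 minutes.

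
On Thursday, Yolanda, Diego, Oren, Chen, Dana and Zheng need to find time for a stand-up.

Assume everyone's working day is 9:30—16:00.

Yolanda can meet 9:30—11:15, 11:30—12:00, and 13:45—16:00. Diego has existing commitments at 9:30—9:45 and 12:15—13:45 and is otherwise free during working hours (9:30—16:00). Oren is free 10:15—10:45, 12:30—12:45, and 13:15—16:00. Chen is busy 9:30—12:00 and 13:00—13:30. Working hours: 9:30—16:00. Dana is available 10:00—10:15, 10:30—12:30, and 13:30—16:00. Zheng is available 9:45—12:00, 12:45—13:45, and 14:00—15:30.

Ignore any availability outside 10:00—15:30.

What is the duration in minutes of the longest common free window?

90 minutes

Diego free within 09:30–16:00: 09:45–12:15, 13:45–16:00.
Chen free within 09:30–16:00: 12:00–13:00, 13:30–16:00.
Yolanda ∩ Diego: 09:45–11:15, 11:30–12:00, 13:45–16:00.
Yolanda ∩ Diego ∩ Oren: 10:15–10:45, 13:45–16:00.
Yolanda ∩ Diego ∩ Oren ∩ Chen: 13:45–16:00.
Yolanda ∩ Diego ∩ Oren ∩ Chen ∩ Dana: 13:45–16:00.
Yolanda ∩ Diego ∩ Oren ∩ Chen ∩ Dana ∩ Zheng: 14:00–15:30.
Restricted to 10:00–15:30: 14:00–15:30.
Single common window of 90 minutes.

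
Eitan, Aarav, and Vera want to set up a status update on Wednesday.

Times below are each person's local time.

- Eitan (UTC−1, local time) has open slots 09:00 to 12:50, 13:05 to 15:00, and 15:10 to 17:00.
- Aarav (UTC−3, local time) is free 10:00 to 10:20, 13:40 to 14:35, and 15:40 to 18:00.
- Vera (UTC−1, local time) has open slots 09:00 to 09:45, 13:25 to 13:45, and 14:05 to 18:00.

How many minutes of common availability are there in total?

Eitan → UTC: 10:00–13:50, 14:05–16:00, 16:10–18:00.
Aarav → UTC: 13:00–13:20, 16:40–17:35, 18:40–21:00.
Vera → UTC: 10:00–10:45, 14:25–14:45, 15:05–19:00.
Eitan ∩ Aarav: 13:00–13:20, 16:40–17:35.
Eitan ∩ Aarav ∩ Vera: 16:40–17:35.
Total common minutes: 55.

55 minutes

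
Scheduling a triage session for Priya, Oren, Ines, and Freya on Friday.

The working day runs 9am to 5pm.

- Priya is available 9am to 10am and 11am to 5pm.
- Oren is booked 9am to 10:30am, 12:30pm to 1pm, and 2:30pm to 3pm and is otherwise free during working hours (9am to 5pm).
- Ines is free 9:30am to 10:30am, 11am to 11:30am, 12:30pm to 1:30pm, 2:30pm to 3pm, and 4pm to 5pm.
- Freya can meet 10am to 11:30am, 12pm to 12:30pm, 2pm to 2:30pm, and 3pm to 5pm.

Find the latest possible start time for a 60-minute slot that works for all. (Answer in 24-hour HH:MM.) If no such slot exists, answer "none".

16:00

Oren free within 09:00–17:00: 10:30–12:30, 13:00–14:30, 15:00–17:00.
Priya ∩ Oren: 11:00–12:30, 13:00–14:30, 15:00–17:00.
Priya ∩ Oren ∩ Ines: 11:00–11:30, 13:00–13:30, 16:00–17:00.
Priya ∩ Oren ∩ Ines ∩ Freya: 11:00–11:30, 16:00–17:00.
Windows ≥ 60 min: 16:00–17:00.
Latest start in the last window 16:00–17:00 is 17:00 − 60 min = 16:00.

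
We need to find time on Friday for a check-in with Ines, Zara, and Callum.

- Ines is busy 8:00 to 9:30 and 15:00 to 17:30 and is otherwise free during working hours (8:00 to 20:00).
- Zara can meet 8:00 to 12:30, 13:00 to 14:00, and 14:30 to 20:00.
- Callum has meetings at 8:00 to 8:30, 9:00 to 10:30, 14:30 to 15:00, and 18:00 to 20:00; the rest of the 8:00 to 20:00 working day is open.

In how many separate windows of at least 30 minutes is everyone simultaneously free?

3

Ines free within 08:00–20:00: 09:30–15:00, 17:30–20:00.
Callum free within 08:00–20:00: 08:30–09:00, 10:30–14:30, 15:00–18:00.
Ines ∩ Zara: 09:30–12:30, 13:00–14:00, 14:30–15:00, 17:30–20:00.
Ines ∩ Zara ∩ Callum: 10:30–12:30, 13:00–14:00, 17:30–18:00.
Windows ≥ 30 min: 10:30–12:30, 13:00–14:00, 17:30–18:00.
That's 3 windows.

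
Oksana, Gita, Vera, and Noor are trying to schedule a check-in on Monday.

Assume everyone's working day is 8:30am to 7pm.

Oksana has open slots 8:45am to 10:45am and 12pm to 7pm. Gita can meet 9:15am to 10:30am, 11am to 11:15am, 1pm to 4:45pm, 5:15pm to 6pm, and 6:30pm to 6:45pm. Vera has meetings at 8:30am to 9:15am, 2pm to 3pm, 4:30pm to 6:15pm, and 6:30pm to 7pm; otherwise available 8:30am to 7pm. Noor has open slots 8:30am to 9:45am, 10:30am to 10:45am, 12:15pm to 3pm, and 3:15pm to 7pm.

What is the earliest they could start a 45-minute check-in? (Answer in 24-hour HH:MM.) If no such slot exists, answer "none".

13:00

Vera free within 08:30–19:00: 09:15–14:00, 15:00–16:30, 18:15–18:30.
Oksana ∩ Gita: 09:15–10:30, 13:00–16:45, 17:15–18:00, 18:30–18:45.
Oksana ∩ Gita ∩ Vera: 09:15–10:30, 13:00–14:00, 15:00–16:30.
Oksana ∩ Gita ∩ Vera ∩ Noor: 09:15–09:45, 13:00–14:00, 15:15–16:30.
Windows ≥ 45 min: 13:00–14:00, 15:15–16:30.
Earliest such window starts at 13:00.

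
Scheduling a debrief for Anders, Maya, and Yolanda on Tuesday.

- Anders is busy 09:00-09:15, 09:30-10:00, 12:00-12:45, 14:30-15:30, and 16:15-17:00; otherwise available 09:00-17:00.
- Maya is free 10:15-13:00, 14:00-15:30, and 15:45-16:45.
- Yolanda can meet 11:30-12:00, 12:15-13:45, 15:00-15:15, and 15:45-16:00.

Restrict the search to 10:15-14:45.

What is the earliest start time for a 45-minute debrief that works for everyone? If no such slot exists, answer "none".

none

Anders free within 09:00–17:00: 09:15–09:30, 10:00–12:00, 12:45–14:30, 15:30–16:15.
Anders ∩ Maya: 10:15–12:00, 12:45–13:00, 14:00–14:30, 15:45–16:15.
Anders ∩ Maya ∩ Yolanda: 11:30–12:00, 12:45–13:00, 15:45–16:00.
Restricted to 10:15–14:45: 11:30–12:00, 12:45–13:00.
Windows ≥ 45 min: (none).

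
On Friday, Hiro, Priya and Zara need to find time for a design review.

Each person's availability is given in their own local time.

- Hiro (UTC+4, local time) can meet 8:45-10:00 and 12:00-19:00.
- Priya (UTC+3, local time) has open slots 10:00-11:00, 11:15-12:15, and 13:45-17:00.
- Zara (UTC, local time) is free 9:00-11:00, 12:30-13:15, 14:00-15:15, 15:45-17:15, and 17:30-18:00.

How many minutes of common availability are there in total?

Hiro → UTC: 04:45–06:00, 08:00–15:00.
Priya → UTC: 07:00–08:00, 08:15–09:15, 10:45–14:00.
Zara → UTC: 09:00–11:00, 12:30–13:15, 14:00–15:15, 15:45–17:15, 17:30–18:00.
Hiro ∩ Priya: 08:15–09:15, 10:45–14:00.
Hiro ∩ Priya ∩ Zara: 09:00–09:15, 10:45–11:00, 12:30–13:15.
Total common minutes: 15 + 15 + 45 = 75.

75 minutes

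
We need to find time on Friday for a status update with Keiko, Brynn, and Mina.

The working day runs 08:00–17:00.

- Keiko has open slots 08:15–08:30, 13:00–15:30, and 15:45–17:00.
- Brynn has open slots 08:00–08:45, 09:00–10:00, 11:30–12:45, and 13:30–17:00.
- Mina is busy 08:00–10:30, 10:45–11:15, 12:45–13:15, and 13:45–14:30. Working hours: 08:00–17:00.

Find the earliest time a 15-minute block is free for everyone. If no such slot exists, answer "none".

Mina free within 08:00–17:00: 10:30–10:45, 11:15–12:45, 13:15–13:45, 14:30–17:00.
Keiko ∩ Brynn: 08:15–08:30, 13:30–15:30, 15:45–17:00.
Keiko ∩ Brynn ∩ Mina: 13:30–13:45, 14:30–15:30, 15:45–17:00.
Windows ≥ 15 min: 13:30–13:45, 14:30–15:30, 15:45–17:00.
Earliest such window starts at 13:30.

13:30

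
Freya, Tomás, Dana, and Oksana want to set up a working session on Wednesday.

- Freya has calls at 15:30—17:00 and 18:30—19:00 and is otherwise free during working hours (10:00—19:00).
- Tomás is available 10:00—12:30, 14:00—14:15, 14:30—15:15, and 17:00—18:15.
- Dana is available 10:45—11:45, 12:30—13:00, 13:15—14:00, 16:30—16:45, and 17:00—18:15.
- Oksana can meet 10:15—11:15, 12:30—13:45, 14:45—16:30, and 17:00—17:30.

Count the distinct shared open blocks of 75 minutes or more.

Freya free within 10:00–19:00: 10:00–15:30, 17:00–18:30.
Freya ∩ Tomás: 10:00–12:30, 14:00–14:15, 14:30–15:15, 17:00–18:15.
Freya ∩ Tomás ∩ Dana: 10:45–11:45, 17:00–18:15.
Freya ∩ Tomás ∩ Dana ∩ Oksana: 10:45–11:15, 17:00–17:30.
Windows ≥ 75 min: (none).
That's 0 windows.

0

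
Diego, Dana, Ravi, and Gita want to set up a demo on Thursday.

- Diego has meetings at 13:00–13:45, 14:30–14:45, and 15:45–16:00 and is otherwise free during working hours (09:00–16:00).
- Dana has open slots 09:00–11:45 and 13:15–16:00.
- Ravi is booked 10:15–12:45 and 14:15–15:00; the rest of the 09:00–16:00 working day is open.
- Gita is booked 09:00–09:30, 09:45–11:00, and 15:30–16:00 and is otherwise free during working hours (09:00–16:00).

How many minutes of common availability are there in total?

Diego free within 09:00–16:00: 09:00–13:00, 13:45–14:30, 14:45–15:45.
Ravi free within 09:00–16:00: 09:00–10:15, 12:45–14:15, 15:00–16:00.
Gita free within 09:00–16:00: 09:30–09:45, 11:00–15:30.
Diego ∩ Dana: 09:00–11:45, 13:45–14:30, 14:45–15:45.
Diego ∩ Dana ∩ Ravi: 09:00–10:15, 13:45–14:15, 15:00–15:45.
Diego ∩ Dana ∩ Ravi ∩ Gita: 09:30–09:45, 13:45–14:15, 15:00–15:30.
Total common minutes: 15 + 30 + 30 = 75.

75 minutes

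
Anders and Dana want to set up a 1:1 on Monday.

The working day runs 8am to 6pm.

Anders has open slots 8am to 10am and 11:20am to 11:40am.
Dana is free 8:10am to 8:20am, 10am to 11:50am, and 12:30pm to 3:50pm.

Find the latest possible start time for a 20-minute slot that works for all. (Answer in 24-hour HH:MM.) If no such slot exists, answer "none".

Anders ∩ Dana: 08:10–08:20, 11:20–11:40.
Windows ≥ 20 min: 11:20–11:40.
Latest start in the last window 11:20–11:40 is 11:40 − 20 min = 11:20.

11:20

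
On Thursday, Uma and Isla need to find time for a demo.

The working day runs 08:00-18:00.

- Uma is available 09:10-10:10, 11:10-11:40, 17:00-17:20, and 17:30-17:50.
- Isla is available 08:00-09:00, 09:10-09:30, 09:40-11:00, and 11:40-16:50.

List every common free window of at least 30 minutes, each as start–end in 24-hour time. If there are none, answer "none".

09:40–10:10

Uma ∩ Isla: 09:10–09:30, 09:40–10:10.
Windows ≥ 30 min: 09:40–10:10.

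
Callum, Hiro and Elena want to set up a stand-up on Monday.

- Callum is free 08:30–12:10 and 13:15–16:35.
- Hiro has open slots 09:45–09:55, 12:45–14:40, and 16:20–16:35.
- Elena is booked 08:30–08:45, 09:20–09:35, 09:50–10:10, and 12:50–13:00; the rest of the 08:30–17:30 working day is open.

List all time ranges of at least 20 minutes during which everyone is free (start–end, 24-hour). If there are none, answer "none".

13:15–14:40

Elena free within 08:30–17:30: 08:45–09:20, 09:35–09:50, 10:10–12:50, 13:00–17:30.
Callum ∩ Hiro: 09:45–09:55, 13:15–14:40, 16:20–16:35.
Callum ∩ Hiro ∩ Elena: 09:45–09:50, 13:15–14:40, 16:20–16:35.
Windows ≥ 20 min: 13:15–14:40.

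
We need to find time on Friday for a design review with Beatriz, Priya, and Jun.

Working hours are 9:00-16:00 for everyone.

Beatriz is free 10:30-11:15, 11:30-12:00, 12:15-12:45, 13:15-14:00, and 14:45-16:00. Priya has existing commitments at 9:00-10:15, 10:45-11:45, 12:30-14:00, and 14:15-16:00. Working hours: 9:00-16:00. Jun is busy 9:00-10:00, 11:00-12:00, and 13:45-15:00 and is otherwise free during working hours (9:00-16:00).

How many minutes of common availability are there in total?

30 minutes

Priya free within 09:00–16:00: 10:15–10:45, 11:45–12:30, 14:00–14:15.
Jun free within 09:00–16:00: 10:00–11:00, 12:00–13:45, 15:00–16:00.
Beatriz ∩ Priya: 10:30–10:45, 11:45–12:00, 12:15–12:30.
Beatriz ∩ Priya ∩ Jun: 10:30–10:45, 12:15–12:30.
Total common minutes: 15 + 15 = 30.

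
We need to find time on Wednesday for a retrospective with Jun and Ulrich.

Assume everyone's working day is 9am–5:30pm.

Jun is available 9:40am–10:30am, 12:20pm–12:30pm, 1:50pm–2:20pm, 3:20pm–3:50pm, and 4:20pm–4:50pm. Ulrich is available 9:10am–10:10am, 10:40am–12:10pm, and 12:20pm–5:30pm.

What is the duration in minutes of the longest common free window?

30 minutes

Jun ∩ Ulrich: 09:40–10:10, 12:20–12:30, 13:50–14:20, 15:20–15:50, 16:20–16:50.
Common window lengths: 30, 10, 30, 30, 30 min; longest is 30.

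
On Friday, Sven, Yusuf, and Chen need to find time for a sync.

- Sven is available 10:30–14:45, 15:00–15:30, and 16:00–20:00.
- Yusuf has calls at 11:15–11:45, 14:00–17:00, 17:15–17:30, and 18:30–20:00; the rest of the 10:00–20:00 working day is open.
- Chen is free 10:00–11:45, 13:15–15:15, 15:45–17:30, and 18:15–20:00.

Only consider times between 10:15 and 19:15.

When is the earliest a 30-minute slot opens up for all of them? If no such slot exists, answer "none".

10:30

Yusuf free within 10:00–20:00: 10:00–11:15, 11:45–14:00, 17:00–17:15, 17:30–18:30.
Sven ∩ Yusuf: 10:30–11:15, 11:45–14:00, 17:00–17:15, 17:30–18:30.
Sven ∩ Yusuf ∩ Chen: 10:30–11:15, 13:15–14:00, 17:00–17:15, 18:15–18:30.
Restricted to 10:15–19:15: 10:30–11:15, 13:15–14:00, 17:00–17:15, 18:15–18:30.
Windows ≥ 30 min: 10:30–11:15, 13:15–14:00.
Earliest such window starts at 10:30.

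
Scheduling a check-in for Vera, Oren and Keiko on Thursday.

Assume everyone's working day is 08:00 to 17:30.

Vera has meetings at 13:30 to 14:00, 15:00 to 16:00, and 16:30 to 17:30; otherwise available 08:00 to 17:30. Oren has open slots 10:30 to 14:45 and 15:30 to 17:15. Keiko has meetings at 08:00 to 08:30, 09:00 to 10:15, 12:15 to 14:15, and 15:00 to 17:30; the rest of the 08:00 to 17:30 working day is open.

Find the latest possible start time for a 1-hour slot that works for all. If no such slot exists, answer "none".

Vera free within 08:00–17:30: 08:00–13:30, 14:00–15:00, 16:00–16:30.
Keiko free within 08:00–17:30: 08:30–09:00, 10:15–12:15, 14:15–15:00.
Vera ∩ Oren: 10:30–13:30, 14:00–14:45, 16:00–16:30.
Vera ∩ Oren ∩ Keiko: 10:30–12:15, 14:15–14:45.
Windows ≥ 60 min: 10:30–12:15.
Latest start in the last window 10:30–12:15 is 12:15 − 60 min = 11:15.

11:15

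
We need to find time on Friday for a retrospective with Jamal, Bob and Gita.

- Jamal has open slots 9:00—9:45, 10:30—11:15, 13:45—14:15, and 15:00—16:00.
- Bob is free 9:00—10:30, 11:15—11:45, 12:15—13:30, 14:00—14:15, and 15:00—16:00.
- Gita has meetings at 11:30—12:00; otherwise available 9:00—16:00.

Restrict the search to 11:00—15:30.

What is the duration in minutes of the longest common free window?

30 minutes

Gita free within 09:00–16:00: 09:00–11:30, 12:00–16:00.
Jamal ∩ Bob: 09:00–09:45, 14:00–14:15, 15:00–16:00.
Jamal ∩ Bob ∩ Gita: 09:00–09:45, 14:00–14:15, 15:00–16:00.
Restricted to 11:00–15:30: 14:00–14:15, 15:00–15:30.
Common window lengths: 15, 30 min; longest is 30.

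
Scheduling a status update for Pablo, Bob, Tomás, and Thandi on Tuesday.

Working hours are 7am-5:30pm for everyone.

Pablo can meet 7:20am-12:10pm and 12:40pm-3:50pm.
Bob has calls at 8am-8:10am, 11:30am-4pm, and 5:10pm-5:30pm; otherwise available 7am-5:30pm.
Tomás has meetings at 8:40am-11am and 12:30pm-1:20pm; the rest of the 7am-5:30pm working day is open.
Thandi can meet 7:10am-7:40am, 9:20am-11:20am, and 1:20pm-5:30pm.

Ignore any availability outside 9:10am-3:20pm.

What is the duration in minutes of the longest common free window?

Bob free within 07:00–17:30: 07:00–08:00, 08:10–11:30, 16:00–17:10.
Tomás free within 07:00–17:30: 07:00–08:40, 11:00–12:30, 13:20–17:30.
Pablo ∩ Bob: 07:20–08:00, 08:10–11:30.
Pablo ∩ Bob ∩ Tomás: 07:20–08:00, 08:10–08:40, 11:00–11:30.
Pablo ∩ Bob ∩ Tomás ∩ Thandi: 07:20–07:40, 11:00–11:20.
Restricted to 09:10–15:20: 11:00–11:20.
Single common window of 20 minutes.

20 minutes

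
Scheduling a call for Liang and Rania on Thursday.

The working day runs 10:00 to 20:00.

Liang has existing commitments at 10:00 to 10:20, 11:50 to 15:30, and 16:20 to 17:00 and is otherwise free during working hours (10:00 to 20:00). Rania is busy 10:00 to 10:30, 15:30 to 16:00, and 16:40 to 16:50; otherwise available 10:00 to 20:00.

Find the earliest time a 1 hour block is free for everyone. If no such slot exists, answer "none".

Liang free within 10:00–20:00: 10:20–11:50, 15:30–16:20, 17:00–20:00.
Rania free within 10:00–20:00: 10:30–15:30, 16:00–16:40, 16:50–20:00.
Liang ∩ Rania: 10:30–11:50, 16:00–16:20, 17:00–20:00.
Windows ≥ 60 min: 10:30–11:50, 17:00–20:00.
Earliest such window starts at 10:30.

10:30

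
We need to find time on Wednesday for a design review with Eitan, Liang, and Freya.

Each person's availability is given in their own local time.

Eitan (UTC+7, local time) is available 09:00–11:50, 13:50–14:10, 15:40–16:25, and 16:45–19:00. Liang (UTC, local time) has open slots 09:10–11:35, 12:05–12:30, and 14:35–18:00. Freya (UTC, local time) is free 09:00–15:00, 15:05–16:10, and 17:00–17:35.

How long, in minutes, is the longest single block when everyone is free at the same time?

Eitan → UTC: 02:00–04:50, 06:50–07:10, 08:40–09:25, 09:45–12:00.
Liang → UTC: 09:10–11:35, 12:05–12:30, 14:35–18:00.
Freya → UTC: 09:00–15:00, 15:05–16:10, 17:00–17:35.
Eitan ∩ Liang: 09:10–09:25, 09:45–11:35.
Eitan ∩ Liang ∩ Freya: 09:10–09:25, 09:45–11:35.
Common window lengths: 15, 110 min; longest is 110.

110 minutes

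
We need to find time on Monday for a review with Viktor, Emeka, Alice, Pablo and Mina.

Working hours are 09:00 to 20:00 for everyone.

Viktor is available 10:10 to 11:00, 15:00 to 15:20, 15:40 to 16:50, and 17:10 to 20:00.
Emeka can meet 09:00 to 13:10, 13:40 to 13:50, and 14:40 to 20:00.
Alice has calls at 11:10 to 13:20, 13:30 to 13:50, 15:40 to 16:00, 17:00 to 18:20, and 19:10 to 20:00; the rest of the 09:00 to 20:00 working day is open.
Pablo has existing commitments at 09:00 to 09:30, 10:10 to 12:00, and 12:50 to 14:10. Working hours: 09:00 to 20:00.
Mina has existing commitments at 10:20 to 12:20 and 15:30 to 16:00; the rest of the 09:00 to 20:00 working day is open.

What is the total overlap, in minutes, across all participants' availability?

Alice free within 09:00–20:00: 09:00–11:10, 13:20–13:30, 13:50–15:40, 16:00–17:00, 18:20–19:10.
Pablo free within 09:00–20:00: 09:30–10:10, 12:00–12:50, 14:10–20:00.
Mina free within 09:00–20:00: 09:00–10:20, 12:20–15:30, 16:00–20:00.
Viktor ∩ Emeka: 10:10–11:00, 15:00–15:20, 15:40–16:50, 17:10–20:00.
Viktor ∩ Emeka ∩ Alice: 10:10–11:00, 15:00–15:20, 16:00–16:50, 18:20–19:10.
Viktor ∩ Emeka ∩ Alice ∩ Pablo: 15:00–15:20, 16:00–16:50, 18:20–19:10.
Viktor ∩ Emeka ∩ Alice ∩ Pablo ∩ Mina: 15:00–15:20, 16:00–16:50, 18:20–19:10.
Total common minutes: 20 + 50 + 50 = 120.

120 minutes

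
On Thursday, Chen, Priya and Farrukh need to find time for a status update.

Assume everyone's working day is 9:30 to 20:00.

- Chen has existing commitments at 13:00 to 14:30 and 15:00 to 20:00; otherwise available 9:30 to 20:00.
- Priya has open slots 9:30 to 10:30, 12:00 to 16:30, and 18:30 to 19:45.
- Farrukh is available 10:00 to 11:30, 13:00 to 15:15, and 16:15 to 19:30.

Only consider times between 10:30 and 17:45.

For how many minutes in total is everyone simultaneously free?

30 minutes

Chen free within 09:30–20:00: 09:30–13:00, 14:30–15:00.
Chen ∩ Priya: 09:30–10:30, 12:00–13:00, 14:30–15:00.
Chen ∩ Priya ∩ Farrukh: 10:00–10:30, 14:30–15:00.
Restricted to 10:30–17:45: 14:30–15:00.
Total common minutes: 30.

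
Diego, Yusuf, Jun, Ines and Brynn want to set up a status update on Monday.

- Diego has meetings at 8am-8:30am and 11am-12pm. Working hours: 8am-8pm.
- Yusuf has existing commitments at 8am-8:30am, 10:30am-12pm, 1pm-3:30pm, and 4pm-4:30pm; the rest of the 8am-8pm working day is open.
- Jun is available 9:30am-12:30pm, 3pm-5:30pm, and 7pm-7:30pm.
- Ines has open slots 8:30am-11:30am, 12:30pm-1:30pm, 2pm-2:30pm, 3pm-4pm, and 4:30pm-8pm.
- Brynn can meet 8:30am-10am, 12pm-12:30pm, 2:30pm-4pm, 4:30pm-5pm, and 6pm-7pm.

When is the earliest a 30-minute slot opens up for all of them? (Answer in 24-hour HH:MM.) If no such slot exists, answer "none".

09:30

Diego free within 08:00–20:00: 08:30–11:00, 12:00–20:00.
Yusuf free within 08:00–20:00: 08:30–10:30, 12:00–13:00, 15:30–16:00, 16:30–20:00.
Diego ∩ Yusuf: 08:30–10:30, 12:00–13:00, 15:30–16:00, 16:30–20:00.
Diego ∩ Yusuf ∩ Jun: 09:30–10:30, 12:00–12:30, 15:30–16:00, 16:30–17:30, 19:00–19:30.
Diego ∩ Yusuf ∩ Jun ∩ Ines: 09:30–10:30, 15:30–16:00, 16:30–17:30, 19:00–19:30.
Diego ∩ Yusuf ∩ Jun ∩ Ines ∩ Brynn: 09:30–10:00, 15:30–16:00, 16:30–17:00.
Windows ≥ 30 min: 09:30–10:00, 15:30–16:00, 16:30–17:00.
Earliest such window starts at 09:30.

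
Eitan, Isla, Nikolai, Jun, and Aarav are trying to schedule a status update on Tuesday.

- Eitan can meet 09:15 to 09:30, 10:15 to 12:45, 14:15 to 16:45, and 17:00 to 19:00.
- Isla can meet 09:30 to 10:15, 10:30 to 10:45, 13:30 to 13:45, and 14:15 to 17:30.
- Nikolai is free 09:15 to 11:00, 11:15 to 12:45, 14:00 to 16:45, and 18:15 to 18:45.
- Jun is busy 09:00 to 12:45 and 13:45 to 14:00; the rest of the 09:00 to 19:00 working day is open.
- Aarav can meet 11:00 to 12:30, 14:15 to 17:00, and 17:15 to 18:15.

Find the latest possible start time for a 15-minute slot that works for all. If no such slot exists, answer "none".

Jun free within 09:00–19:00: 12:45–13:45, 14:00–19:00.
Eitan ∩ Isla: 10:30–10:45, 14:15–16:45, 17:00–17:30.
Eitan ∩ Isla ∩ Nikolai: 10:30–10:45, 14:15–16:45.
Eitan ∩ Isla ∩ Nikolai ∩ Jun: 14:15–16:45.
Eitan ∩ Isla ∩ Nikolai ∩ Jun ∩ Aarav: 14:15–16:45.
Windows ≥ 15 min: 14:15–16:45.
Latest start in the last window 14:15–16:45 is 16:45 − 15 min = 16:30.

16:30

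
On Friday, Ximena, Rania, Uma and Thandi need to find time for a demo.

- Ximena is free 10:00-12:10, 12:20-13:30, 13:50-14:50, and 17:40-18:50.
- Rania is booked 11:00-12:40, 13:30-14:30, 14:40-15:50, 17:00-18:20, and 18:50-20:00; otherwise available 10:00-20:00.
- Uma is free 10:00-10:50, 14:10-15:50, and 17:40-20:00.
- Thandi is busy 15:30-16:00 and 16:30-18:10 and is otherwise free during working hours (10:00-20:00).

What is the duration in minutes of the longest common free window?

50 minutes

Rania free within 10:00–20:00: 10:00–11:00, 12:40–13:30, 14:30–14:40, 15:50–17:00, 18:20–18:50.
Thandi free within 10:00–20:00: 10:00–15:30, 16:00–16:30, 18:10–20:00.
Ximena ∩ Rania: 10:00–11:00, 12:40–13:30, 14:30–14:40, 18:20–18:50.
Ximena ∩ Rania ∩ Uma: 10:00–10:50, 14:30–14:40, 18:20–18:50.
Ximena ∩ Rania ∩ Uma ∩ Thandi: 10:00–10:50, 14:30–14:40, 18:20–18:50.
Common window lengths: 50, 10, 30 min; longest is 50.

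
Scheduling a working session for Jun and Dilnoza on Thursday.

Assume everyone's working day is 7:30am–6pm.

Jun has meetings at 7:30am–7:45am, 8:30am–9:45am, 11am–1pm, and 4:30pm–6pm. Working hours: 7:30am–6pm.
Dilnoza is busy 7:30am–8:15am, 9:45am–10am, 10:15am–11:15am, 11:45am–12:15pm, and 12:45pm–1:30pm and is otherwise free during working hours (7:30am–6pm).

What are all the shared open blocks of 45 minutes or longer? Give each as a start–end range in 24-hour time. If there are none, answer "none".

Jun free within 07:30–18:00: 07:45–08:30, 09:45–11:00, 13:00–16:30.
Dilnoza free within 07:30–18:00: 08:15–09:45, 10:00–10:15, 11:15–11:45, 12:15–12:45, 13:30–18:00.
Jun ∩ Dilnoza: 08:15–08:30, 10:00–10:15, 13:30–16:30.
Windows ≥ 45 min: 13:30–16:30.

13:30–16:30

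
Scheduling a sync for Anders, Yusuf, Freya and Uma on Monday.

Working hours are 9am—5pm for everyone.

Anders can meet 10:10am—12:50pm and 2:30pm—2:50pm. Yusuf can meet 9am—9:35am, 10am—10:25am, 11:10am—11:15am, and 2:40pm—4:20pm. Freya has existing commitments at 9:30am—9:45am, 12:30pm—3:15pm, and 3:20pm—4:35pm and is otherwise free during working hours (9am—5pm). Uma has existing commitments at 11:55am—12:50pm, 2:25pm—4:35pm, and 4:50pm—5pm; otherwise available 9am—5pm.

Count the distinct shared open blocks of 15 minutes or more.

1

Freya free within 09:00–17:00: 09:00–09:30, 09:45–12:30, 15:15–15:20, 16:35–17:00.
Uma free within 09:00–17:00: 09:00–11:55, 12:50–14:25, 16:35–16:50.
Anders ∩ Yusuf: 10:10–10:25, 11:10–11:15, 14:40–14:50.
Anders ∩ Yusuf ∩ Freya: 10:10–10:25, 11:10–11:15.
Anders ∩ Yusuf ∩ Freya ∩ Uma: 10:10–10:25, 11:10–11:15.
Windows ≥ 15 min: 10:10–10:25.
That's 1 window.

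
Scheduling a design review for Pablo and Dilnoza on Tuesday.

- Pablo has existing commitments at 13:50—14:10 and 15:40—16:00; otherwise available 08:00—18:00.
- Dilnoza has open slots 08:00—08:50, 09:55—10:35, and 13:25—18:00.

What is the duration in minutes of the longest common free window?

120 minutes

Pablo free within 08:00–18:00: 08:00–13:50, 14:10–15:40, 16:00–18:00.
Pablo ∩ Dilnoza: 08:00–08:50, 09:55–10:35, 13:25–13:50, 14:10–15:40, 16:00–18:00.
Common window lengths: 50, 40, 25, 90, 120 min; longest is 120.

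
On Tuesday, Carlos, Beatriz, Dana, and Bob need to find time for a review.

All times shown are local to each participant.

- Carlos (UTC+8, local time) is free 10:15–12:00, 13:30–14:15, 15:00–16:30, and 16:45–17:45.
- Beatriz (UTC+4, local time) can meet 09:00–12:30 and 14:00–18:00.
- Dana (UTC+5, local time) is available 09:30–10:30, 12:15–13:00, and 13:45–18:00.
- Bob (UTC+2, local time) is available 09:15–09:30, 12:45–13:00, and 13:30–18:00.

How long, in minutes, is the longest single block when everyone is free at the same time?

Carlos → UTC: 02:15–04:00, 05:30–06:15, 07:00–08:30, 08:45–09:45.
Beatriz → UTC: 05:00–08:30, 10:00–14:00.
Dana → UTC: 04:30–05:30, 07:15–08:00, 08:45–13:00.
Bob → UTC: 07:15–07:30, 10:45–11:00, 11:30–16:00.
Carlos ∩ Beatriz: 05:30–06:15, 07:00–08:30.
Carlos ∩ Beatriz ∩ Dana: 07:15–08:00.
Carlos ∩ Beatriz ∩ Dana ∩ Bob: 07:15–07:30.
Single common window of 15 minutes.

15 minutes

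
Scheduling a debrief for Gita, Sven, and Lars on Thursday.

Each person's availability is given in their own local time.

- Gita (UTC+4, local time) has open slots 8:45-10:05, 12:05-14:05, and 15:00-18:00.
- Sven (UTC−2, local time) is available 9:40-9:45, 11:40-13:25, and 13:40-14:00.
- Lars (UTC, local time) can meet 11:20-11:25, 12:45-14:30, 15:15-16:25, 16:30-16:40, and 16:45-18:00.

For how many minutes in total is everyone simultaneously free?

Gita → UTC: 04:45–06:05, 08:05–10:05, 11:00–14:00.
Sven → UTC: 11:40–11:45, 13:40–15:25, 15:40–16:00.
Lars → UTC: 11:20–11:25, 12:45–14:30, 15:15–16:25, 16:30–16:40, 16:45–18:00.
Gita ∩ Sven: 11:40–11:45, 13:40–14:00.
Gita ∩ Sven ∩ Lars: 13:40–14:00.
Total common minutes: 20.

20 minutes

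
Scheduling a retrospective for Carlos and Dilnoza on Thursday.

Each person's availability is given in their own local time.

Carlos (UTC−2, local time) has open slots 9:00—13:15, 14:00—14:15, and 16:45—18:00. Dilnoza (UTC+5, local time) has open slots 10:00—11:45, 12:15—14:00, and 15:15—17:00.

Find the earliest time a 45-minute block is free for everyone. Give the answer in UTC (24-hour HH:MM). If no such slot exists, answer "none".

11:00

Carlos → UTC: 11:00–15:15, 16:00–16:15, 18:45–20:00.
Dilnoza → UTC: 05:00–06:45, 07:15–09:00, 10:15–12:00.
Carlos ∩ Dilnoza: 11:00–12:00.
Windows ≥ 45 min: 11:00–12:00.
Earliest such window starts at 11:00.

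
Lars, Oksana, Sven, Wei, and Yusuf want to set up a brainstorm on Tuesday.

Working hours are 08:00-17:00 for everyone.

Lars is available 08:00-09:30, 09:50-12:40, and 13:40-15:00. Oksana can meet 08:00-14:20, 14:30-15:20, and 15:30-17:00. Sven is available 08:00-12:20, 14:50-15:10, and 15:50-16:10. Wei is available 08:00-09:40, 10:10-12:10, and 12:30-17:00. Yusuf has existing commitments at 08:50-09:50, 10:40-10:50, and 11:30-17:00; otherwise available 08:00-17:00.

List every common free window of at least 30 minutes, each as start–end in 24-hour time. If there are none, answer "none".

Yusuf free within 08:00–17:00: 08:00–08:50, 09:50–10:40, 10:50–11:30.
Lars ∩ Oksana: 08:00–09:30, 09:50–12:40, 13:40–14:20, 14:30–15:00.
Lars ∩ Oksana ∩ Sven: 08:00–09:30, 09:50–12:20, 14:50–15:00.
Lars ∩ Oksana ∩ Sven ∩ Wei: 08:00–09:30, 10:10–12:10, 14:50–15:00.
Lars ∩ Oksana ∩ Sven ∩ Wei ∩ Yusuf: 08:00–08:50, 10:10–10:40, 10:50–11:30.
Windows ≥ 30 min: 08:00–08:50, 10:10–10:40, 10:50–11:30.

08:00–08:50, 10:10–10:40, 10:50–11:30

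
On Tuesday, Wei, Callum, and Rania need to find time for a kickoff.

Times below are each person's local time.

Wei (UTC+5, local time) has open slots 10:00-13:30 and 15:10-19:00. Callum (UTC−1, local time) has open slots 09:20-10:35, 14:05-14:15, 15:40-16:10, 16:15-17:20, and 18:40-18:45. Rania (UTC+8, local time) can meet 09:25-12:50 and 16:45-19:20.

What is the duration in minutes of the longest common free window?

60 minutes

Wei → UTC: 05:00–08:30, 10:10–14:00.
Callum → UTC: 10:20–11:35, 15:05–15:15, 16:40–17:10, 17:15–18:20, 19:40–19:45.
Rania → UTC: 01:25–04:50, 08:45–11:20.
Wei ∩ Callum: 10:20–11:35.
Wei ∩ Callum ∩ Rania: 10:20–11:20.
Single common window of 60 minutes.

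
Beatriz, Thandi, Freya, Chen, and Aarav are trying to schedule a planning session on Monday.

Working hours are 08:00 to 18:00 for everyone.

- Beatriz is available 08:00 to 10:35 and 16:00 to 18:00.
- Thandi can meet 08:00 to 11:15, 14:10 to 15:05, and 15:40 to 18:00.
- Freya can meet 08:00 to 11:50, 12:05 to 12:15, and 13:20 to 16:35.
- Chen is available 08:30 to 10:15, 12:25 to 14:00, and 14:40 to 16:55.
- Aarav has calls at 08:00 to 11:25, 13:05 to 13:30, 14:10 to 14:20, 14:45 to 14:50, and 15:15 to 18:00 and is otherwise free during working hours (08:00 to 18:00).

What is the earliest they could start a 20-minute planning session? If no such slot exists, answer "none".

none

Aarav free within 08:00–18:00: 11:25–13:05, 13:30–14:10, 14:20–14:45, 14:50–15:15.
Beatriz ∩ Thandi: 08:00–10:35, 16:00–18:00.
Beatriz ∩ Thandi ∩ Freya: 08:00–10:35, 16:00–16:35.
Beatriz ∩ Thandi ∩ Freya ∩ Chen: 08:30–10:15, 16:00–16:35.
Beatriz ∩ Thandi ∩ Freya ∩ Chen ∩ Aarav: (none).
Windows ≥ 20 min: (none).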